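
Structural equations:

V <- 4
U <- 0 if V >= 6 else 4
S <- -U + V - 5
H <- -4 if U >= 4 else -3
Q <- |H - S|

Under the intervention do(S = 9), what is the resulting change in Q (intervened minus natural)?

do(S=9) replaces the equation S <- -U + V - 5 with the constant S = 9.
U = 0 if V >= 6 else 4  [with V=4]  = 4
H = -4 if U >= 4 else -3  [with U=4]  = -4
Q = |H - S|  [with H=-4, S=9]  = 13
Without intervention: U = 0 if V >= 6 else 4  [with V=4]  = 4; S = -U + V - 5  [with U=4, V=4]  = -5; H = -4 if U >= 4 else -3  [with U=4]  = -4; Q = |H - S|  [with H=-4, S=-5]  = 1.
Change = 13 − 1 = 12.

12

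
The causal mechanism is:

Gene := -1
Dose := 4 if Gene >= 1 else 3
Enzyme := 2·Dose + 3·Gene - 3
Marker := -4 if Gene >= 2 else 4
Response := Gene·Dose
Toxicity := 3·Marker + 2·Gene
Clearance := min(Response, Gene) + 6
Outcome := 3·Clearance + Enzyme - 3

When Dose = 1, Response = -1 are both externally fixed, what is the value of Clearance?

5

The joint intervention fixes Dose = 1, Response = -1, removing each variable's own equation.
Clearance = min(Response, Gene) + 6  [with Response=-1, Gene=-1]  = 5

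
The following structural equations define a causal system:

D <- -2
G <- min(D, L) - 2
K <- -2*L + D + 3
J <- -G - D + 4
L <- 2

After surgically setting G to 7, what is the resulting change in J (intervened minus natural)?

Intervening sets G = 7 and removes its equation (G <- min(D, L) - 2).
J = -G - D + 4  [with G=7, D=-2]  = -1
Without intervention: G = min(D, L) - 2  [with D=-2, L=2]  = -4; J = -G - D + 4  [with G=-4, D=-2]  = 10.
Change = -1 − 10 = -11.

-11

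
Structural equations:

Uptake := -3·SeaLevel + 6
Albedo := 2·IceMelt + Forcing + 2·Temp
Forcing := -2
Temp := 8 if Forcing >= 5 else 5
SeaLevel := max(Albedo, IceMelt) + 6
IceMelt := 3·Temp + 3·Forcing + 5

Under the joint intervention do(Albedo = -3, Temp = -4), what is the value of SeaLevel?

The joint intervention fixes Albedo = -3, Temp = -4, removing each variable's own equation.
IceMelt = 3·Temp + 3·Forcing + 5  [with Temp=-4, Forcing=-2]  = -13
SeaLevel = max(Albedo, IceMelt) + 6  [with Albedo=-3, IceMelt=-13]  = 3

3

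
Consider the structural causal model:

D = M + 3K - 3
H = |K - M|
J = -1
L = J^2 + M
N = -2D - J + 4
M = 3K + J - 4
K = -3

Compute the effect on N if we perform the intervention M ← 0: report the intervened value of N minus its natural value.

do(M=0) replaces the equation M = 3K + J - 4 with the constant M = 0.
D = M + 3K - 3  [with M=0, K=-3]  = -12
N = -2D - J + 4  [with D=-12, J=-1]  = 29
Without intervention: M = 3K + J - 4  [with K=-3, J=-1]  = -14; D = M + 3K - 3  [with M=-14, K=-3]  = -26; N = -2D - J + 4  [with D=-26, J=-1]  = 57.
Change = 29 − 57 = -28.

-28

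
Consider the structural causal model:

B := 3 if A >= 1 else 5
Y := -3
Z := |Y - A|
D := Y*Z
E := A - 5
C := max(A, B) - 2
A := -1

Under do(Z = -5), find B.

The intervention breaks the incoming arrows to Z: Z := |Y - A| no longer applies, and Z = -5.
B is not downstream of the intervention, so its value is determined by the original equations.
B = 3 if A >= 1 else 5  [with A=-1]  = 5

5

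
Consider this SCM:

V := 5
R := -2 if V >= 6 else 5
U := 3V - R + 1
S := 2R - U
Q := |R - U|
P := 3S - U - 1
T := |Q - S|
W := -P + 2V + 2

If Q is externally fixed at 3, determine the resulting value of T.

Under do(Q=3), the mechanism Q := |R - U| is discarded; Q is fixed at 3.
R = -2 if V >= 6 else 5  [with V=5]  = 5
U = 3V - R + 1  [with V=5, R=5]  = 11
S = 2R - U  [with R=5, U=11]  = -1
T = |Q - S|  [with Q=3, S=-1]  = 4

4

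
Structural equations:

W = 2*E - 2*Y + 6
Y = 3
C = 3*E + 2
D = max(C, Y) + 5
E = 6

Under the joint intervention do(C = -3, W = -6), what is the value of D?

Setting C = -3, W = -6 by intervention discards those variables' equations.
D = max(C, Y) + 5  [with C=-3, Y=3]  = 8

8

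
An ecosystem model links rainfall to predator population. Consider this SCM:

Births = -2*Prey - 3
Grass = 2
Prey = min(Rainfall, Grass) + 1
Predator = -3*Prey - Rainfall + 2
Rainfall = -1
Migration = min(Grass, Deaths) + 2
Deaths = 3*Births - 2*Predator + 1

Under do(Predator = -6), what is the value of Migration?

The intervention breaks the incoming arrows to Predator: Predator = -3*Prey - Rainfall + 2 no longer applies, and Predator = -6.
Prey = min(Rainfall, Grass) + 1  [with Rainfall=-1, Grass=2]  = 0
Births = -2*Prey - 3  [with Prey=0]  = -3
Deaths = 3*Births - 2*Predator + 1  [with Births=-3, Predator=-6]  = 4
Migration = min(Grass, Deaths) + 2  [with Grass=2, Deaths=4]  = 4

4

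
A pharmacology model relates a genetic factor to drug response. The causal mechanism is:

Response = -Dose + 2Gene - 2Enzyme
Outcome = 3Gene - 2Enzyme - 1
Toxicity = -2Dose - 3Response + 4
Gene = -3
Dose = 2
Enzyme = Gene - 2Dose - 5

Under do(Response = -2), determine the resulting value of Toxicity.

6

Intervening sets Response = -2 and removes its equation (Response = -Dose + 2Gene - 2Enzyme).
Toxicity = -2Dose - 3Response + 4  [with Dose=2, Response=-2]  = 6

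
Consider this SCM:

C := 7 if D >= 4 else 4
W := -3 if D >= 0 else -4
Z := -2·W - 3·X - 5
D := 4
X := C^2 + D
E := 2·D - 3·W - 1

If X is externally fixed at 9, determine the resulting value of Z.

-26

The intervention breaks the incoming arrows to X: X := C^2 + D no longer applies, and X = 9.
W = -3 if D >= 0 else -4  [with D=4]  = -3
Z = -2·W - 3·X - 5  [with W=-3, X=9]  = -26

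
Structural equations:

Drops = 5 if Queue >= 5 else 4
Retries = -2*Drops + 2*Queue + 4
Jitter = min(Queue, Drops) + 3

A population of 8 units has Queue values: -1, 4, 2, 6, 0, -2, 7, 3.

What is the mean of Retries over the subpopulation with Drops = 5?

Conditioning on Drops=5 selects the 2 unit(s) with Queue ∈ {6, 7}. Their Retries values: 6, 8. Mean = 7.

7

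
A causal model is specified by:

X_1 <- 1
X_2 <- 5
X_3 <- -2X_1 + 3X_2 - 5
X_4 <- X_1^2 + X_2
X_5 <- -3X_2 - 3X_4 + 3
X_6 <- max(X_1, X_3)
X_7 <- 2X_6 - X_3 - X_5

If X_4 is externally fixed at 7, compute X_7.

The intervention breaks the incoming arrows to X_4: X_4 <- X_1^2 + X_2 no longer applies, and X_4 = 7.
X_3 = -2X_1 + 3X_2 - 5  [with X_1=1, X_2=5]  = 8
X_5 = -3X_2 - 3X_4 + 3  [with X_2=5, X_4=7]  = -33
X_6 = max(X_1, X_3)  [with X_1=1, X_3=8]  = 8
X_7 = 2X_6 - X_3 - X_5  [with X_6=8, X_3=8, X_5=-33]  = 41

41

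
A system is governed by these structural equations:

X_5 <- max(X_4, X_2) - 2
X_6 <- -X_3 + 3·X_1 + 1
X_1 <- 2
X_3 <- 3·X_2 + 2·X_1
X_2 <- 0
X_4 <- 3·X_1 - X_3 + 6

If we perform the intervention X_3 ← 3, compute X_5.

do(X_3=3) replaces the equation X_3 <- 3·X_2 + 2·X_1 with the constant X_3 = 3.
X_4 = 3·X_1 - X_3 + 6  [with X_1=2, X_3=3]  = 9
X_5 = max(X_4, X_2) - 2  [with X_4=9, X_2=0]  = 7

7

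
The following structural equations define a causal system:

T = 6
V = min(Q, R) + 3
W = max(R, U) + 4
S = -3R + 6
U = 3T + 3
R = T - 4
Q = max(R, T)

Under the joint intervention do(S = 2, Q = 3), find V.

5

The joint intervention fixes S = 2, Q = 3, removing each variable's own equation.
R = T - 4  [with T=6]  = 2
V = min(Q, R) + 3  [with Q=3, R=2]  = 5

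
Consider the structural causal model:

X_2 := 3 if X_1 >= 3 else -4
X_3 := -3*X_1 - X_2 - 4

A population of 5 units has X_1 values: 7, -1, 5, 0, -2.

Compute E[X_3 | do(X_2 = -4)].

-5.4

Every unit gets X_2=-4 under the intervention. X_3 values become -21, 3, -15, 0, 6; E[X_3|do(X_2=-4)] = -5.4.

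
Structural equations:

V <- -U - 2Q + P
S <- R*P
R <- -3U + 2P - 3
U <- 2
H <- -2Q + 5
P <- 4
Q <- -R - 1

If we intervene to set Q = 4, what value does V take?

Under do(Q=4), the mechanism Q <- -R - 1 is discarded; Q is fixed at 4.
V = -U - 2Q + P  [with U=2, Q=4, P=4]  = -6

-6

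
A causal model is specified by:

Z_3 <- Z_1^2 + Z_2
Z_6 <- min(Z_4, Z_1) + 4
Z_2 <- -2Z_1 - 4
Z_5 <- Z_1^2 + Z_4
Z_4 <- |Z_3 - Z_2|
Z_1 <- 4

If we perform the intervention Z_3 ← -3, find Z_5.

25

do(Z_3=-3) replaces the equation Z_3 <- Z_1^2 + Z_2 with the constant Z_3 = -3.
Z_2 = -2Z_1 - 4  [with Z_1=4]  = -12
Z_4 = |Z_3 - Z_2|  [with Z_3=-3, Z_2=-12]  = 9
Z_5 = Z_1^2 + Z_4  [with Z_1=4, Z_4=9]  = 25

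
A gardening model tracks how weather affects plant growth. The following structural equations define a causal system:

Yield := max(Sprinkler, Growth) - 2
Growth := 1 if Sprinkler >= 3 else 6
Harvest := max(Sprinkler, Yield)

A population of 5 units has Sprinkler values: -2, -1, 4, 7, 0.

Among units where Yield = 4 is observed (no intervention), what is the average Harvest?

Observing Yield=4 restricts to units where Yield's equation naturally yields 4: Sprinkler ∈ {-2, -1, 0}. In that subpopulation Harvest = 4, 4, 4, mean 4.

4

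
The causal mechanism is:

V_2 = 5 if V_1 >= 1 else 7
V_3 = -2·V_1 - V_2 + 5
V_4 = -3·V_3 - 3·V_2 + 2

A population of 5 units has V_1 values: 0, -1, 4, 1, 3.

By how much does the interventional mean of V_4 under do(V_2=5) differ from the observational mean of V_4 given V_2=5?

-7.6

Every unit gets V_2=5 under the intervention. V_4 values become -13, -19, 11, -7, 5; E[V_4|do(V_2=5)] = -4.6.
Conditioning on V_2=5 selects the 3 unit(s) with V_1 ∈ {4, 1, 3}. Their V_4 values: 11, -7, 5. Mean = 3.
Difference = -4.6 − 3 = -7.6.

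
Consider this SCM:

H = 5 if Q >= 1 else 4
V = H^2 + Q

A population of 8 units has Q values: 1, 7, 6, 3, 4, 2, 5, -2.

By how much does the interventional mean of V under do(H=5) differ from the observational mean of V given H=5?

Under do(H=5), H's equation is replaced by H=5 for every unit. Per-unit V: 26, 32, 31, 28, 29, 27, 30, 23. Mean = 28.25.
Observing H=5 restricts to units where H's equation naturally yields 5: Q ∈ {1, 7, 6, 3, 4, 2, 5}. In that subpopulation V = 26, 32, 31, 28, 29, 27, 30, mean 29.
Difference = 28.25 − 29 = -0.75.

-0.75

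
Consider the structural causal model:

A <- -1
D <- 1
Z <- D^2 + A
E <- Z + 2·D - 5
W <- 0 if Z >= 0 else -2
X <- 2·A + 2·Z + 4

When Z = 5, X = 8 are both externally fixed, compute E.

2

Setting Z = 5, X = 8 by intervention discards those variables' equations.
E = Z + 2·D - 5  [with Z=5, D=1]  = 2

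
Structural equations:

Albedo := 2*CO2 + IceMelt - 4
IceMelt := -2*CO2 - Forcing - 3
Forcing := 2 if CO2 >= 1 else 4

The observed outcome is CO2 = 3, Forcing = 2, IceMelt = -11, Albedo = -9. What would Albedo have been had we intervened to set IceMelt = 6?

The intervention breaks the incoming arrows to IceMelt: IceMelt := -2*CO2 - Forcing - 3 no longer applies, and IceMelt = 6.
Albedo = 2*CO2 + IceMelt - 4  [with CO2=3, IceMelt=6]  = 8

8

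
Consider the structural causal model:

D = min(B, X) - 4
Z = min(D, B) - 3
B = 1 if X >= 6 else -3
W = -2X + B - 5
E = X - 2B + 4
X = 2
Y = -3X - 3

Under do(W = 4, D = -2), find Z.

-6

Under do(W = 4, D = -2), each intervened variable's structural equation is replaced by its fixed value.
B = 1 if X >= 6 else -3  [with X=2]  = -3
Z = min(D, B) - 3  [with D=-2, B=-3]  = -6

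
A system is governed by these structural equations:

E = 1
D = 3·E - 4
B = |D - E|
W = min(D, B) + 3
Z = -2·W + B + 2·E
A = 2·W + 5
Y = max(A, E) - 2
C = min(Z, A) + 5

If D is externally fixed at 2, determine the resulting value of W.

Under do(D=2), the mechanism D = 3·E - 4 is discarded; D is fixed at 2.
B = |D - E|  [with D=2, E=1]  = 1
W = min(D, B) + 3  [with D=2, B=1]  = 4

4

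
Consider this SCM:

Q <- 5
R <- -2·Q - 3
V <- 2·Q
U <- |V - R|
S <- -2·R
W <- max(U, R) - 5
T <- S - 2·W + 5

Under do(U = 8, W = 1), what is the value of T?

29

Setting U = 8, W = 1 by intervention discards those variables' equations.
R = -2·Q - 3  [with Q=5]  = -13
S = -2·R  [with R=-13]  = 26
T = S - 2·W + 5  [with S=26, W=1]  = 29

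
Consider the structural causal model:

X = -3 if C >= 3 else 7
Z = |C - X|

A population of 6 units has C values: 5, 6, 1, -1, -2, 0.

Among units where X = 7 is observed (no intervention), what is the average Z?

Conditioning on X=7 selects the 4 unit(s) with C ∈ {1, -1, -2, 0}. Their Z values: 6, 8, 9, 7. Mean = 7.5.

7.5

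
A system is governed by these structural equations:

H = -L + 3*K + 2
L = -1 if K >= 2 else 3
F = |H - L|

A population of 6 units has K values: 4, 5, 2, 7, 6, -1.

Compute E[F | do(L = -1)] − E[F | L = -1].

Under do(L=-1), L's equation is replaced by L=-1 for every unit. Per-unit F: 16, 19, 10, 25, 22, 1. Mean = 15.5.
Observing L=-1 restricts to units where L's equation naturally yields -1: K ∈ {4, 5, 2, 7, 6}. In that subpopulation F = 16, 19, 10, 25, 22, mean 18.4.
Difference = 15.5 − 18.4 = -2.9.

-2.9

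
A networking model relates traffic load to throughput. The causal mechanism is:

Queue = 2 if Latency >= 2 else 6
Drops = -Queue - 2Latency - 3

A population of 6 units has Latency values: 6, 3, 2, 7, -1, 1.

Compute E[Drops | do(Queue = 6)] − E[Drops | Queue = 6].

-6

Every unit gets Queue=6 under the intervention. Drops values become -21, -15, -13, -23, -7, -11; E[Drops|do(Queue=6)] = -15.
Conditioning on Queue=6 selects the 2 unit(s) with Latency ∈ {-1, 1}. Their Drops values: -7, -11. Mean = -9.
Difference = -15 − (-9) = -6.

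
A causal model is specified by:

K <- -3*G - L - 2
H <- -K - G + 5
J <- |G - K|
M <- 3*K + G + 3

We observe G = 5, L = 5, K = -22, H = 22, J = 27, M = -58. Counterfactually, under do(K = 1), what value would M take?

11

The intervention breaks the incoming arrows to K: K <- -3*G - L - 2 no longer applies, and K = 1.
M = 3*K + G + 3  [with K=1, G=5]  = 11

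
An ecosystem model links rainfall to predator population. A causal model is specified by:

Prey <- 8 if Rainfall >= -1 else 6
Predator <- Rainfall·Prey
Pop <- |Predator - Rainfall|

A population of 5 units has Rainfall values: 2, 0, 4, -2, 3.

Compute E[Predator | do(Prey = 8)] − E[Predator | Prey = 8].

Every unit gets Prey=8 under the intervention. Predator values become 16, 0, 32, -16, 24; E[Predator|do(Prey=8)] = 11.2.
Conditioning on Prey=8 selects the 4 unit(s) with Rainfall ∈ {2, 0, 4, 3}. Their Predator values: 16, 0, 32, 24. Mean = 18.
Difference = 11.2 − 18 = -6.8.

-6.8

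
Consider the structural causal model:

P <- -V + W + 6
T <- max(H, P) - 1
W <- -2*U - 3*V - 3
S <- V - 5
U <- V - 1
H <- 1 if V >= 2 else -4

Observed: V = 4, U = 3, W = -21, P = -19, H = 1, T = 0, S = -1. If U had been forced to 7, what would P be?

Under do(U=7), the mechanism U <- V - 1 is discarded; U is fixed at 7.
W = -2*U - 3*V - 3  [with U=7, V=4]  = -29
P = -V + W + 6  [with V=4, W=-29]  = -27

-27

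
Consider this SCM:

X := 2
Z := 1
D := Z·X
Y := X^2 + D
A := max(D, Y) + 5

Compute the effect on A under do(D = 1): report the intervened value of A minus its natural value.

-1

do(D=1) replaces the equation D := Z·X with the constant D = 1.
Y = X^2 + D  [with X=2, D=1]  = 5
A = max(D, Y) + 5  [with D=1, Y=5]  = 10
Without intervention: D = Z·X  [with Z=1, X=2]  = 2; Y = X^2 + D  [with X=2, D=2]  = 6; A = max(D, Y) + 5  [with D=2, Y=6]  = 11.
Change = 10 − 11 = -1.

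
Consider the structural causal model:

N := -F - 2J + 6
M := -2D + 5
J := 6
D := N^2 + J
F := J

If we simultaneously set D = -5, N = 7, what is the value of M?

15

The joint intervention fixes D = -5, N = 7, removing each variable's own equation.
M = -2D + 5  [with D=-5]  = 15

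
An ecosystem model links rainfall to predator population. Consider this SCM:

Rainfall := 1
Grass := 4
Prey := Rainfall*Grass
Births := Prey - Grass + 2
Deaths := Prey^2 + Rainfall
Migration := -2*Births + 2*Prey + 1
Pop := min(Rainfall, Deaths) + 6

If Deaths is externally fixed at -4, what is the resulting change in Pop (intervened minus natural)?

Under do(Deaths=-4), the mechanism Deaths := Prey^2 + Rainfall is discarded; Deaths is fixed at -4.
Pop = min(Rainfall, Deaths) + 6  [with Rainfall=1, Deaths=-4]  = 2
Without intervention: Prey = Rainfall*Grass  [with Rainfall=1, Grass=4]  = 4; Deaths = Prey^2 + Rainfall  [with Prey=4, Rainfall=1]  = 17; Pop = min(Rainfall, Deaths) + 6  [with Rainfall=1, Deaths=17]  = 7.
Change = 2 − 7 = -5.

-5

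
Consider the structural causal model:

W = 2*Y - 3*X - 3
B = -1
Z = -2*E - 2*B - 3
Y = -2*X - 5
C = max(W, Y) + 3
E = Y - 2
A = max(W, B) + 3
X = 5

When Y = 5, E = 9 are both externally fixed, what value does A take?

2

Under do(Y = 5, E = 9), each intervened variable's structural equation is replaced by its fixed value.
W = 2*Y - 3*X - 3  [with Y=5, X=5]  = -8
A = max(W, B) + 3  [with W=-8, B=-1]  = 2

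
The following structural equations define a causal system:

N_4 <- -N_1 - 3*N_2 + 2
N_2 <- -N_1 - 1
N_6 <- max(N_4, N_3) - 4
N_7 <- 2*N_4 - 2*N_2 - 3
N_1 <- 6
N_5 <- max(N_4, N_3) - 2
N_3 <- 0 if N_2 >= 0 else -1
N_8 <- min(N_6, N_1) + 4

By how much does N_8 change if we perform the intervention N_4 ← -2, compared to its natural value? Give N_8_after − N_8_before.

do(N_4=-2) replaces the equation N_4 <- -N_1 - 3*N_2 + 2 with the constant N_4 = -2.
N_2 = -N_1 - 1  [with N_1=6]  = -7
N_3 = 0 if N_2 >= 0 else -1  [with N_2=-7]  = -1
N_6 = max(N_4, N_3) - 4  [with N_4=-2, N_3=-1]  = -5
N_8 = min(N_6, N_1) + 4  [with N_6=-5, N_1=6]  = -1
Without intervention: N_2 = -N_1 - 1  [with N_1=6]  = -7; N_3 = 0 if N_2 >= 0 else -1  [with N_2=-7]  = -1; N_4 = -N_1 - 3*N_2 + 2  [with N_1=6, N_2=-7]  = 17; N_6 = max(N_4, N_3) - 4  [with N_4=17, N_3=-1]  = 13; N_8 = min(N_6, N_1) + 4  [with N_6=13, N_1=6]  = 10.
Change = -1 − 10 = -11.

-11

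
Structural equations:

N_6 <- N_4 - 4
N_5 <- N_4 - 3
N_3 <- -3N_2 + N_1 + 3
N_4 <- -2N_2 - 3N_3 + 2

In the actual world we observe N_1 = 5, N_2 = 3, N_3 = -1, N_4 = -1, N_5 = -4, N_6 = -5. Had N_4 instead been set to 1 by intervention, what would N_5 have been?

Intervening sets N_4 = 1 and removes its equation (N_4 <- -2N_2 - 3N_3 + 2).
N_5 = N_4 - 3  [with N_4=1]  = -2

-2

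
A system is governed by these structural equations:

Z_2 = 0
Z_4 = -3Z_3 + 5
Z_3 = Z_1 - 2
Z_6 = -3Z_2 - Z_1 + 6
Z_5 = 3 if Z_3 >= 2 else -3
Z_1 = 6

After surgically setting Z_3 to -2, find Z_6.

0

The intervention breaks the incoming arrows to Z_3: Z_3 = Z_1 - 2 no longer applies, and Z_3 = -2.
No directed path runs from Z_3 to Z_6, so Z_6 keeps its natural value.
Z_6 = -3Z_2 - Z_1 + 6  [with Z_2=0, Z_1=6]  = 0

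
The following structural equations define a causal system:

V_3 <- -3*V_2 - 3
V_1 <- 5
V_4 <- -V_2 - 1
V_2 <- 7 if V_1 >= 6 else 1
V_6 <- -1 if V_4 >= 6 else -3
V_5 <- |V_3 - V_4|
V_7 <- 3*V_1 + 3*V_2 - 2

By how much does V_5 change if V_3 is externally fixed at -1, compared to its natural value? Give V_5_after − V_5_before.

do(V_3=-1) replaces the equation V_3 <- -3*V_2 - 3 with the constant V_3 = -1.
V_2 = 7 if V_1 >= 6 else 1  [with V_1=5]  = 1
V_4 = -V_2 - 1  [with V_2=1]  = -2
V_5 = |V_3 - V_4|  [with V_3=-1, V_4=-2]  = 1
Without intervention: V_2 = 7 if V_1 >= 6 else 1  [with V_1=5]  = 1; V_3 = -3*V_2 - 3  [with V_2=1]  = -6; V_4 = -V_2 - 1  [with V_2=1]  = -2; V_5 = |V_3 - V_4|  [with V_3=-6, V_4=-2]  = 4.
Change = 1 − 4 = -3.

-3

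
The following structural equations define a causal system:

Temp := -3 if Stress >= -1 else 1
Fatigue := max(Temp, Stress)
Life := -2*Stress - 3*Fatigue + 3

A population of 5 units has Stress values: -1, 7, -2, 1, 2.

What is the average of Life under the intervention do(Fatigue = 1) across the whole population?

The intervention sets Fatigue=1 in all 5 units regardless of Stress. Recomputing Life per unit gives 2, -14, 4, -2, -4; average -2.8.

-2.8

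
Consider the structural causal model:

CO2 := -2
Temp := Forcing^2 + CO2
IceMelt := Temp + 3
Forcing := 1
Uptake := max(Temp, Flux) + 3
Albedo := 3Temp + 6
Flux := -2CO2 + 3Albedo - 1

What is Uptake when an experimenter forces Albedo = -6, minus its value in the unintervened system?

-13

Under do(Albedo=-6), the mechanism Albedo := 3Temp + 6 is discarded; Albedo is fixed at -6.
Temp = Forcing^2 + CO2  [with Forcing=1, CO2=-2]  = -1
Flux = -2CO2 + 3Albedo - 1  [with CO2=-2, Albedo=-6]  = -15
Uptake = max(Temp, Flux) + 3  [with Temp=-1, Flux=-15]  = 2
Without intervention: Temp = Forcing^2 + CO2  [with Forcing=1, CO2=-2]  = -1; Albedo = 3Temp + 6  [with Temp=-1]  = 3; Flux = -2CO2 + 3Albedo - 1  [with CO2=-2, Albedo=3]  = 12; Uptake = max(Temp, Flux) + 3  [with Temp=-1, Flux=12]  = 15.
Change = 2 − 15 = -13.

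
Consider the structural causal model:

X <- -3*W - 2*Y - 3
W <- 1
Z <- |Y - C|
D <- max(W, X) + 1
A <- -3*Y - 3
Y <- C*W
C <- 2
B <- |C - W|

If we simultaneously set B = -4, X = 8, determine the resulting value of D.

9

Under do(B = -4, X = 8), each intervened variable's structural equation is replaced by its fixed value.
D = max(W, X) + 1  [with W=1, X=8]  = 9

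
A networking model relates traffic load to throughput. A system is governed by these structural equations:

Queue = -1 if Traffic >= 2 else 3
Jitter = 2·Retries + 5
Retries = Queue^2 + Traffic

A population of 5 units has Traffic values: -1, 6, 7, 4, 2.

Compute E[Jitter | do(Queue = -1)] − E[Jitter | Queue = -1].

-2.3

The intervention sets Queue=-1 in all 5 units regardless of Traffic. Recomputing Jitter per unit gives 5, 19, 21, 15, 11; average 14.2.
Conditioning on Queue=-1 selects the 4 unit(s) with Traffic ∈ {6, 7, 4, 2}. Their Jitter values: 19, 21, 15, 11. Mean = 16.5.
Difference = 14.2 − 16.5 = -2.3.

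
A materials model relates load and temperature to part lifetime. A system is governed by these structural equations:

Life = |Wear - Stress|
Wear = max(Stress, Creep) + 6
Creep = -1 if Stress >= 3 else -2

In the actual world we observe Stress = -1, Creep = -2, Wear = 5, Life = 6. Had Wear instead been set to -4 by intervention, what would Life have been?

The intervention breaks the incoming arrows to Wear: Wear = max(Stress, Creep) + 6 no longer applies, and Wear = -4.
Life = |Wear - Stress|  [with Wear=-4, Stress=-1]  = 3

3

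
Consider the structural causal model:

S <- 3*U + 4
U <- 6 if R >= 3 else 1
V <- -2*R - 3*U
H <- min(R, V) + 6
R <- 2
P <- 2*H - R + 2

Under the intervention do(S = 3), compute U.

do(S=3) replaces the equation S <- 3*U + 4 with the constant S = 3.
U is not downstream of the intervention, so its value is determined by the original equations.
U = 6 if R >= 3 else 1  [with R=2]  = 1

1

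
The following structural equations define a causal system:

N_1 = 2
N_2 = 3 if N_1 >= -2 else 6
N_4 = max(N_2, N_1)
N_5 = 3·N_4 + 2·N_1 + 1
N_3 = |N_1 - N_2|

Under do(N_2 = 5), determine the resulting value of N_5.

20

do(N_2=5) replaces the equation N_2 = 3 if N_1 >= -2 else 6 with the constant N_2 = 5.
N_4 = max(N_2, N_1)  [with N_2=5, N_1=2]  = 5
N_5 = 3·N_4 + 2·N_1 + 1  [with N_4=5, N_1=2]  = 20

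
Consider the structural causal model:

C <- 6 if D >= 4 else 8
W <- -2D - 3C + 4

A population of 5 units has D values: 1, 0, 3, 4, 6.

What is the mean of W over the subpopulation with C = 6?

Conditioning on C=6 selects the 2 unit(s) with D ∈ {4, 6}. Their W values: -22, -26. Mean = -24.

-24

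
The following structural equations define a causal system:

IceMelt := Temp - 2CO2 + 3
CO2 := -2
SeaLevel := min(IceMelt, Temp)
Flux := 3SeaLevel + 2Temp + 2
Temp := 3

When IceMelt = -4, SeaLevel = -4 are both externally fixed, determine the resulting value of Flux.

-4

Setting IceMelt = -4, SeaLevel = -4 by intervention discards those variables' equations.
Flux = 3SeaLevel + 2Temp + 2  [with SeaLevel=-4, Temp=3]  = -4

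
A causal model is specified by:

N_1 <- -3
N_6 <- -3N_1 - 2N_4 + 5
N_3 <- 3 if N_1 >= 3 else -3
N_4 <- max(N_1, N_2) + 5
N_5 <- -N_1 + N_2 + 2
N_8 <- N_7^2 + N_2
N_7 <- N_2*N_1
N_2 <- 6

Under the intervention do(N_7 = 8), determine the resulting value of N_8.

do(N_7=8) replaces the equation N_7 <- N_2*N_1 with the constant N_7 = 8.
N_8 = N_7^2 + N_2  [with N_7=8, N_2=6]  = 70

70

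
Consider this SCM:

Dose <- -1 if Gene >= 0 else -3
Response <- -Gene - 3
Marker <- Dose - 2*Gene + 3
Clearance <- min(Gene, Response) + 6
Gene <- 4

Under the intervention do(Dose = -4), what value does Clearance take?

do(Dose=-4) replaces the equation Dose <- -1 if Gene >= 0 else -3 with the constant Dose = -4.
Since Clearance is not a descendant of the intervened variable, it is unaffected.
Response = -Gene - 3  [with Gene=4]  = -7
Clearance = min(Gene, Response) + 6  [with Gene=4, Response=-7]  = -1

-1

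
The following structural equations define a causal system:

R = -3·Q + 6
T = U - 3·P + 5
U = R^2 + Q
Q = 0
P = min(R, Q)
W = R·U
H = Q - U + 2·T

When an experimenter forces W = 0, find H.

46

Intervening sets W = 0 and removes its equation (W = R·U).
No directed path runs from W to H, so H keeps its natural value.
R = -3·Q + 6  [with Q=0]  = 6
P = min(R, Q)  [with R=6, Q=0]  = 0
U = R^2 + Q  [with R=6, Q=0]  = 36
T = U - 3·P + 5  [with U=36, P=0]  = 41
H = Q - U + 2·T  [with Q=0, U=36, T=41]  = 46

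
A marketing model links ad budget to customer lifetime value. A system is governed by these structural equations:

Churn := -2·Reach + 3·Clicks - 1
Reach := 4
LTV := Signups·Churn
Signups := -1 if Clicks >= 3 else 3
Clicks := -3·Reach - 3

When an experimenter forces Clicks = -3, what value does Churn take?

Under do(Clicks=-3), the mechanism Clicks := -3·Reach - 3 is discarded; Clicks is fixed at -3.
Churn = -2·Reach + 3·Clicks - 1  [with Reach=4, Clicks=-3]  = -18

-18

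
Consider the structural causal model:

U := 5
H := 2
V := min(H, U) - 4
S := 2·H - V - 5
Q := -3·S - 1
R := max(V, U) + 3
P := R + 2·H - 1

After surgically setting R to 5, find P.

Intervening sets R = 5 and removes its equation (R := max(V, U) + 3).
P = R + 2·H - 1  [with R=5, H=2]  = 8

8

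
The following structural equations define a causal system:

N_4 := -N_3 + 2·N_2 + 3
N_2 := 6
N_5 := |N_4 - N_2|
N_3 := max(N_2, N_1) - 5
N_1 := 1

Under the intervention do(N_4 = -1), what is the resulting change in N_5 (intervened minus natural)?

Intervening sets N_4 = -1 and removes its equation (N_4 := -N_3 + 2·N_2 + 3).
N_5 = |N_4 - N_2|  [with N_4=-1, N_2=6]  = 7
Without intervention: N_3 = max(N_2, N_1) - 5  [with N_2=6, N_1=1]  = 1; N_4 = -N_3 + 2·N_2 + 3  [with N_3=1, N_2=6]  = 14; N_5 = |N_4 - N_2|  [with N_4=14, N_2=6]  = 8.
Change = 7 − 8 = -1.

-1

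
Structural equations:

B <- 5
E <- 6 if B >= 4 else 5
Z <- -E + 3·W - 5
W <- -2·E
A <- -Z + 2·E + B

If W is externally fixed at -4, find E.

6

Under do(W=-4), the mechanism W <- -2·E is discarded; W is fixed at -4.
Since E is not a descendant of the intervened variable, it is unaffected.
E = 6 if B >= 4 else 5  [with B=5]  = 6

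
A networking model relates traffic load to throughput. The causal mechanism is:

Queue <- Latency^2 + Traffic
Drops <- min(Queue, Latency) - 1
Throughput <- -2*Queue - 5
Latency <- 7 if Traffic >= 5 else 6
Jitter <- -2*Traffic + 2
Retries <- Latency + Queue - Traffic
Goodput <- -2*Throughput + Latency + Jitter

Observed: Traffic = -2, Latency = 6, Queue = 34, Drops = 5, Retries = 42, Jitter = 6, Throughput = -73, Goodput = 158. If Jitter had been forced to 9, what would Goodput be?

Intervening sets Jitter = 9 and removes its equation (Jitter <- -2*Traffic + 2).
Latency = 7 if Traffic >= 5 else 6  [with Traffic=-2]  = 6
Queue = Latency^2 + Traffic  [with Latency=6, Traffic=-2]  = 34
Throughput = -2*Queue - 5  [with Queue=34]  = -73
Goodput = -2*Throughput + Latency + Jitter  [with Throughput=-73, Latency=6, Jitter=9]  = 161

161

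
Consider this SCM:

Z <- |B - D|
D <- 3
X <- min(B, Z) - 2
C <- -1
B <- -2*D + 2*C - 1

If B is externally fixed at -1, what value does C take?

-1

Under do(B=-1), the mechanism B <- -2*D + 2*C - 1 is discarded; B is fixed at -1.
C is not downstream of the intervention, so its value is determined by the original equations.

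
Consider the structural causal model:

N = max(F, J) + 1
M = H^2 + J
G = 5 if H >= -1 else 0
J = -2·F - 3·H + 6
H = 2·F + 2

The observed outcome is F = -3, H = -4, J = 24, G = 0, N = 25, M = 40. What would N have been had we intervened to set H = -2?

19

do(H=-2) replaces the equation H = 2·F + 2 with the constant H = -2.
J = -2·F - 3·H + 6  [with F=-3, H=-2]  = 18
N = max(F, J) + 1  [with F=-3, J=18]  = 19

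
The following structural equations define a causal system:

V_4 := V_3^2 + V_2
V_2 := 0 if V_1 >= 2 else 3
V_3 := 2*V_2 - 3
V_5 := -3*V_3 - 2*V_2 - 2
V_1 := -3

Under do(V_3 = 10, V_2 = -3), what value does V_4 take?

The joint intervention fixes V_3 = 10, V_2 = -3, removing each variable's own equation.
V_4 = V_3^2 + V_2  [with V_3=10, V_2=-3]  = 97

97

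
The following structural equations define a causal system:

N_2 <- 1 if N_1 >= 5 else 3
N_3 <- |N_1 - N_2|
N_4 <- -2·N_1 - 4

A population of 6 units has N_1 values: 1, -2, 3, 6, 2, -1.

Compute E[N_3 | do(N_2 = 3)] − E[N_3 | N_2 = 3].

0.1

Every unit gets N_2=3 under the intervention. N_3 values become 2, 5, 0, 3, 1, 4; E[N_3|do(N_2=3)] = 2.5.
Observing N_2=3 restricts to units where N_2's equation naturally yields 3: N_1 ∈ {1, -2, 3, 2, -1}. In that subpopulation N_3 = 2, 5, 0, 1, 4, mean 2.4.
Difference = 2.5 − 2.4 = 0.1.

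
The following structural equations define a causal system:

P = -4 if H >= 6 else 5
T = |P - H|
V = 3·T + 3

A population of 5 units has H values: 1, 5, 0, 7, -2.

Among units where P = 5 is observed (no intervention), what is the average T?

E[T|P=5] averages over only the 4 units with P=5 (H = 1, 5, 0, -2): T = 4, 0, 5, 7, mean 4.

4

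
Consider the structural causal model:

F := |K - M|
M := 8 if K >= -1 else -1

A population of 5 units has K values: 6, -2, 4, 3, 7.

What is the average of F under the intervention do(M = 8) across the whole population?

Every unit gets M=8 under the intervention. F values become 2, 10, 4, 5, 1; E[F|do(M=8)] = 4.4.

4.4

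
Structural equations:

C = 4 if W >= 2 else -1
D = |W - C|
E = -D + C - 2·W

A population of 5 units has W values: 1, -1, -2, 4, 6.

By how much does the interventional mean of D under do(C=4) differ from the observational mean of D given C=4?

2.2

The intervention sets C=4 in all 5 units regardless of W. Recomputing D per unit gives 3, 5, 6, 0, 2; average 3.2.
Observing C=4 restricts to units where C's equation naturally yields 4: W ∈ {4, 6}. In that subpopulation D = 0, 2, mean 1.
Difference = 3.2 − 1 = 2.2.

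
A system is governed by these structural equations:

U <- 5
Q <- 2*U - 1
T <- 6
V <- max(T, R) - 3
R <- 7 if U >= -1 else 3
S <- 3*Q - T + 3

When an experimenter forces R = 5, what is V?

3

The intervention breaks the incoming arrows to R: R <- 7 if U >= -1 else 3 no longer applies, and R = 5.
V = max(T, R) - 3  [with T=6, R=5]  = 3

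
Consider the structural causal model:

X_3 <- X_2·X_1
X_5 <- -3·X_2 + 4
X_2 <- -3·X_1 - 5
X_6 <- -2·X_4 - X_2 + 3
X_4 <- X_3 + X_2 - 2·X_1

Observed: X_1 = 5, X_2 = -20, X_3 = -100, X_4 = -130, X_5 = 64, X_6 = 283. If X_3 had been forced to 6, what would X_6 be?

71

The intervention breaks the incoming arrows to X_3: X_3 <- X_2·X_1 no longer applies, and X_3 = 6.
X_2 = -3·X_1 - 5  [with X_1=5]  = -20
X_4 = X_3 + X_2 - 2·X_1  [with X_3=6, X_2=-20, X_1=5]  = -24
X_6 = -2·X_4 - X_2 + 3  [with X_4=-24, X_2=-20]  = 71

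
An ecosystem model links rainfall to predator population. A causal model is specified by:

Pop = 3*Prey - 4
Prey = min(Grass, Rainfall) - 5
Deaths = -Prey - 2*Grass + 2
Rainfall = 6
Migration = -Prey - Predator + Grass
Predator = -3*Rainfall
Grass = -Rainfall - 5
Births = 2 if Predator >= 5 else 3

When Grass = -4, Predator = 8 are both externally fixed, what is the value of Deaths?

19

The joint intervention fixes Grass = -4, Predator = 8, removing each variable's own equation.
Prey = min(Grass, Rainfall) - 5  [with Grass=-4, Rainfall=6]  = -9
Deaths = -Prey - 2*Grass + 2  [with Prey=-9, Grass=-4]  = 19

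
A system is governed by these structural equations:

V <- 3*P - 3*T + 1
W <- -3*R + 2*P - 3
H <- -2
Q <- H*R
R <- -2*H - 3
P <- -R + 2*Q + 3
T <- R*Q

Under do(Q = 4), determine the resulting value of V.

19

The intervention breaks the incoming arrows to Q: Q <- H*R no longer applies, and Q = 4.
R = -2*H - 3  [with H=-2]  = 1
P = -R + 2*Q + 3  [with R=1, Q=4]  = 10
T = R*Q  [with R=1, Q=4]  = 4
V = 3*P - 3*T + 1  [with P=10, T=4]  = 19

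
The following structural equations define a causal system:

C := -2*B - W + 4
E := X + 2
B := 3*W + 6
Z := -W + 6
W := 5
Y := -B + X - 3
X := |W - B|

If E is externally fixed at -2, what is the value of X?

The intervention breaks the incoming arrows to E: E := X + 2 no longer applies, and E = -2.
X is not downstream of the intervention, so its value is determined by the original equations.
B = 3*W + 6  [with W=5]  = 21
X = |W - B|  [with W=5, B=21]  = 16

16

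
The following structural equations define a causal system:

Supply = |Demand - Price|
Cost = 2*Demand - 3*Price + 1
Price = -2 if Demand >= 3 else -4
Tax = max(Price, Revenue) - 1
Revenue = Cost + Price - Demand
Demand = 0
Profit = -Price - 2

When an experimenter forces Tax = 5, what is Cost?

13

do(Tax=5) replaces the equation Tax = max(Price, Revenue) - 1 with the constant Tax = 5.
No directed path runs from Tax to Cost, so Cost keeps its natural value.
Price = -2 if Demand >= 3 else -4  [with Demand=0]  = -4
Cost = 2*Demand - 3*Price + 1  [with Demand=0, Price=-4]  = 13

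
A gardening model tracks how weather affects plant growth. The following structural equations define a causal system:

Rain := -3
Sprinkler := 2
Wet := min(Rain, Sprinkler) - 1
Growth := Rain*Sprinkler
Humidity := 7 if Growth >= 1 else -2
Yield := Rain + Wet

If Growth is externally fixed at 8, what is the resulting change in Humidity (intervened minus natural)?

Intervening sets Growth = 8 and removes its equation (Growth := Rain*Sprinkler).
Humidity = 7 if Growth >= 1 else -2  [with Growth=8]  = 7
Without intervention: Growth = Rain*Sprinkler  [with Rain=-3, Sprinkler=2]  = -6; Humidity = 7 if Growth >= 1 else -2  [with Growth=-6]  = -2.
Change = 7 − (-2) = 9.

9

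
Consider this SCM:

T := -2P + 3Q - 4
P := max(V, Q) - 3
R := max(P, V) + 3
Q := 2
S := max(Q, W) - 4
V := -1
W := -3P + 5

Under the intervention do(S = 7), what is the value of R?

The intervention breaks the incoming arrows to S: S := max(Q, W) - 4 no longer applies, and S = 7.
R is not downstream of the intervention, so its value is determined by the original equations.
P = max(V, Q) - 3  [with V=-1, Q=2]  = -1
R = max(P, V) + 3  [with P=-1, V=-1]  = 2

2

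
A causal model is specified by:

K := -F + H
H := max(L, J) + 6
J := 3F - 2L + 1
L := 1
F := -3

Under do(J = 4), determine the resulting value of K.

13

do(J=4) replaces the equation J := 3F - 2L + 1 with the constant J = 4.
H = max(L, J) + 6  [with L=1, J=4]  = 10
K = -F + H  [with F=-3, H=10]  = 13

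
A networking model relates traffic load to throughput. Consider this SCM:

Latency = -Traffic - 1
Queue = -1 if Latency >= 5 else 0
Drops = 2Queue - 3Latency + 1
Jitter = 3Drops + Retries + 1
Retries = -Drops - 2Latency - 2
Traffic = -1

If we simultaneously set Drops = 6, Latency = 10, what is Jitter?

The joint intervention fixes Drops = 6, Latency = 10, removing each variable's own equation.
Retries = -Drops - 2Latency - 2  [with Drops=6, Latency=10]  = -28
Jitter = 3Drops + Retries + 1  [with Drops=6, Retries=-28]  = -9

-9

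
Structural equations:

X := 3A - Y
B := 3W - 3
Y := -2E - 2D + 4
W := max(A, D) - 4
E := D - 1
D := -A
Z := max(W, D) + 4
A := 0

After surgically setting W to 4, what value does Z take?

The intervention breaks the incoming arrows to W: W := max(A, D) - 4 no longer applies, and W = 4.
D = -A  [with A=0]  = 0
Z = max(W, D) + 4  [with W=4, D=0]  = 8

8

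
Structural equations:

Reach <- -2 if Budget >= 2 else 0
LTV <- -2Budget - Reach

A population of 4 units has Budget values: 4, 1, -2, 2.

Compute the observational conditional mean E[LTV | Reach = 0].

1

Observing Reach=0 restricts to units where Reach's equation naturally yields 0: Budget ∈ {1, -2}. In that subpopulation LTV = -2, 4, mean 1.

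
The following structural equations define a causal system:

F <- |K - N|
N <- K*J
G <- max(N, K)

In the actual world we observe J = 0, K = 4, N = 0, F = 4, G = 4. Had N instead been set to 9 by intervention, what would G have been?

do(N=9) replaces the equation N <- K*J with the constant N = 9.
G = max(N, K)  [with N=9, K=4]  = 9

9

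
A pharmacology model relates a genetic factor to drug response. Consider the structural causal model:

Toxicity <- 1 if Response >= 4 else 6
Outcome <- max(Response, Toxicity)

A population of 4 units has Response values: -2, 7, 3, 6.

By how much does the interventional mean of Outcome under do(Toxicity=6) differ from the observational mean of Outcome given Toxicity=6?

The intervention sets Toxicity=6 in all 4 units regardless of Response. Recomputing Outcome per unit gives 6, 7, 6, 6; average 6.25.
Conditioning on Toxicity=6 selects the 2 unit(s) with Response ∈ {-2, 3}. Their Outcome values: 6, 6. Mean = 6.
Difference = 6.25 − 6 = 0.25.

0.25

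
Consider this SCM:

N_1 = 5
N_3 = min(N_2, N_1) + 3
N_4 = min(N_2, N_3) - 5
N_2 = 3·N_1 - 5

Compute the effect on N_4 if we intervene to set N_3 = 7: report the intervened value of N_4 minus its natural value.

The intervention breaks the incoming arrows to N_3: N_3 = min(N_2, N_1) + 3 no longer applies, and N_3 = 7.
N_2 = 3·N_1 - 5  [with N_1=5]  = 10
N_4 = min(N_2, N_3) - 5  [with N_2=10, N_3=7]  = 2
Without intervention: N_2 = 3·N_1 - 5  [with N_1=5]  = 10; N_3 = min(N_2, N_1) + 3  [with N_2=10, N_1=5]  = 8; N_4 = min(N_2, N_3) - 5  [with N_2=10, N_3=8]  = 3.
Change = 2 − 3 = -1.

-1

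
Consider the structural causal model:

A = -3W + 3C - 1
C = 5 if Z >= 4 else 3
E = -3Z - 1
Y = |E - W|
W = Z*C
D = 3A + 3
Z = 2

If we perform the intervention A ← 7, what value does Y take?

The intervention breaks the incoming arrows to A: A = -3W + 3C - 1 no longer applies, and A = 7.
Since Y is not a descendant of the intervened variable, it is unaffected.
C = 5 if Z >= 4 else 3  [with Z=2]  = 3
E = -3Z - 1  [with Z=2]  = -7
W = Z*C  [with Z=2, C=3]  = 6
Y = |E - W|  [with E=-7, W=6]  = 13

13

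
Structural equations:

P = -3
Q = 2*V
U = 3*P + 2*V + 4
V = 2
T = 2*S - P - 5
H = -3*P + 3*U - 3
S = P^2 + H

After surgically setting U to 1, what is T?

The intervention breaks the incoming arrows to U: U = 3*P + 2*V + 4 no longer applies, and U = 1.
H = -3*P + 3*U - 3  [with P=-3, U=1]  = 9
S = P^2 + H  [with P=-3, H=9]  = 18
T = 2*S - P - 5  [with S=18, P=-3]  = 34

34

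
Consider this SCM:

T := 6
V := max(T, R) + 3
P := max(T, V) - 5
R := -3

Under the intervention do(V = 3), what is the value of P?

1

The intervention breaks the incoming arrows to V: V := max(T, R) + 3 no longer applies, and V = 3.
P = max(T, V) - 5  [with T=6, V=3]  = 1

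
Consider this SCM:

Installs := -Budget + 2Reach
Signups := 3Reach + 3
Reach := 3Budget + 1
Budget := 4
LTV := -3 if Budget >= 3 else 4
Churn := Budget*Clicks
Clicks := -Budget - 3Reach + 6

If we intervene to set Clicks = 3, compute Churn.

12

The intervention breaks the incoming arrows to Clicks: Clicks := -Budget - 3Reach + 6 no longer applies, and Clicks = 3.
Churn = Budget*Clicks  [with Budget=4, Clicks=3]  = 12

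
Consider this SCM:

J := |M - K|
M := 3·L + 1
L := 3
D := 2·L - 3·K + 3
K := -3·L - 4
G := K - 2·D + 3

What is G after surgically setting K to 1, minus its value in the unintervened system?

98

Under do(K=1), the mechanism K := -3·L - 4 is discarded; K is fixed at 1.
D = 2·L - 3·K + 3  [with L=3, K=1]  = 6
G = K - 2·D + 3  [with K=1, D=6]  = -8
Without intervention: K = -3·L - 4  [with L=3]  = -13; D = 2·L - 3·K + 3  [with L=3, K=-13]  = 48; G = K - 2·D + 3  [with K=-13, D=48]  = -106.
Change = -8 − (-106) = 98.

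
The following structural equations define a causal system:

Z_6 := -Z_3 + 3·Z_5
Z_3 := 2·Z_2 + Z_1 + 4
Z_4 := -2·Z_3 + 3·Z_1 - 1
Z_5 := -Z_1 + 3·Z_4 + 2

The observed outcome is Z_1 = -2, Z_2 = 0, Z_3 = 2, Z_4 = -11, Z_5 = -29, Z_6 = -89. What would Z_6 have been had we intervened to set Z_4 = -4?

-26

Under do(Z_4=-4), the mechanism Z_4 := -2·Z_3 + 3·Z_1 - 1 is discarded; Z_4 is fixed at -4.
Z_3 = 2·Z_2 + Z_1 + 4  [with Z_2=0, Z_1=-2]  = 2
Z_5 = -Z_1 + 3·Z_4 + 2  [with Z_1=-2, Z_4=-4]  = -8
Z_6 = -Z_3 + 3·Z_5  [with Z_3=2, Z_5=-8]  = -26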